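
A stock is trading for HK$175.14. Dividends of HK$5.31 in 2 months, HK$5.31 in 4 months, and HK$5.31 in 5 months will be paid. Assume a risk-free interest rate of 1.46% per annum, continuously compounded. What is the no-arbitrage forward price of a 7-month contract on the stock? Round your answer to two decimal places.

PV(dividends) I = 5.31·e^(−0.0146·2/12) + 5.31·e^(−0.0146·4/12) + 5.31·e^(−0.0146·5/12)
I = 5.2971 + 5.2842 + 5.2778 = 15.8591
F = (S − I)·e^(rT) = (175.14 − 15.8591) · e^(0.0146·7/12)
= 159.2809 · e^0.008517 = 159.2809 × 1.008553 = HK$160.64

HK$160.64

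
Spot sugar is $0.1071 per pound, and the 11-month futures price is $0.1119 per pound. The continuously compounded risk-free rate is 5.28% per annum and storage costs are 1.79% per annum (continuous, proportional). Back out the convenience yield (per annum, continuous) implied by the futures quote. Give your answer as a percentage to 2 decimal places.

F = S·e^((r+u−y)T) ⇒ (r+u−y) = ln(F/S)/T
ln(0.1119/0.1071) = 0.043843; /T ⇒ 0.047829
y = r + u − ln(F/S)/T = 0.0528 + 0.0179 − 0.047829 = 0.022871
y = 2.29%

2.29%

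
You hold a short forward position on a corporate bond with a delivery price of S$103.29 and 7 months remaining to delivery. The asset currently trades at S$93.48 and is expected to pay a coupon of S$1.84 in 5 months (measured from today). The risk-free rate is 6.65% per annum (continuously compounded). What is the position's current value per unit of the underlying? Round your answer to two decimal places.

S$7.67

PV(remaining coupons) I = 1.84·e^(−0.0665·5/12) = 1.7897
Current forward F = (S − I)·e^(rT) = (93.48 − 1.7897)·e^(0.0665·7/12) = 91.6903 × 1.039554 = 95.3170
Value (long) = (F − K)·e^(−rT) = (95.3170 − 103.29) × 0.961951 = -7.6696
Short position value = −(long value) = S$7.67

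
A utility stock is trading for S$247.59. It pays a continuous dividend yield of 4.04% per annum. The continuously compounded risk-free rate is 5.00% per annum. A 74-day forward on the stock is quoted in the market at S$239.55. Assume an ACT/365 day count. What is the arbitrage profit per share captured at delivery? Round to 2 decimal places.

S$8.52 per share

Fair forward: F* = S·e^(carry·T), with carry = (r − q) = 0.0500 − 0.0404 = 0.0096
F* = 247.59 · e^(0.0096 × 74/365) = 247.59 · e^0.001946 = 247.59 × 1.001948 = S$248.0723
Market S$239.55 < fair S$248.0723: forward underpriced → reverse cash-and-carry (short spot, go long the forward).
At maturity, profit = |F_mkt − F*| = |239.55 − 248.0723| = S$8.52 per share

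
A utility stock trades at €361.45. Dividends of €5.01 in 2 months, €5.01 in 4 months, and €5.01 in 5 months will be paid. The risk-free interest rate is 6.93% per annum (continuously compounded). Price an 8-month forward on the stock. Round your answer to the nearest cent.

PV(dividends) I = 5.01·e^(−0.0693·2/12) + 5.01·e^(−0.0693·4/12) + 5.01·e^(−0.0693·5/12)
I = 4.9525 + 4.8956 + 4.8674 = 14.7155
F = (S − I)·e^(rT) = (361.45 − 14.7155) · e^(0.0693·8/12)
= 346.7345 · e^0.046200 = 346.7345 × 1.047284 = €363.13

€363.13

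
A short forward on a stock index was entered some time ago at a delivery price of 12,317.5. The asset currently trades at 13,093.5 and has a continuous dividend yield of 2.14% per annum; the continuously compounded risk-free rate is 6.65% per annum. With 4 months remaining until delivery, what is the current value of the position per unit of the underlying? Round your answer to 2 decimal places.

-952.97

Current fair forward for the remaining 4 months: F = S·e^((r − q)·T), (r − q) = 0.0665 − 0.0214 = 0.0451
F = 13093.5 · e^(0.0451 × 4/12) = 13093.5 × 1.01514690 = 13291.8259
Value of long forward = (F − K)·e^(−rT) = (13291.8259 − 12317.5) · e^(−0.0665·4/12)
= 974.3259 × 0.97807721 = 952.97
Short position value = −(long value) = -952.97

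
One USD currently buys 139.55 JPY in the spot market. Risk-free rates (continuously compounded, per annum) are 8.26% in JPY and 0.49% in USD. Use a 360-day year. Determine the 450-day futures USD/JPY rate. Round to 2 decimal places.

153.78

F = S·e^((r_JPY − r_USD)T) = 139.55 · e^((0.0826 − 0.0049) × 450/360)
= 139.55 · e^0.097125 = 139.55 × 1.101998
F = 153.78 JPY per USD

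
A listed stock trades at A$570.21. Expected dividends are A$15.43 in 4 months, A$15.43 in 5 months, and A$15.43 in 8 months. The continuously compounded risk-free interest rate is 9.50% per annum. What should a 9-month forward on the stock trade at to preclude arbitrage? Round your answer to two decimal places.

PV(dividends) I = 15.43·e^(−0.0950·4/12) + 15.43·e^(−0.0950·5/12) + 15.43·e^(−0.0950·8/12)
I = 14.9490 + 14.8312 + 14.4831 = 44.2633
F = (S − I)·e^(rT) = (570.21 − 44.2633) · e^(0.0950·9/12)
= 525.9467 · e^0.071250 = 525.9467 × 1.073850 = A$564.79

A$564.79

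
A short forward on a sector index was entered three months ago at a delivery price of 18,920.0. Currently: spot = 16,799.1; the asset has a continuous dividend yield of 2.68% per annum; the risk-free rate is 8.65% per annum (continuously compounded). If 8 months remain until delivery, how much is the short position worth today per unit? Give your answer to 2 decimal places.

1358.19

Current fair forward for the remaining 8 months: F = S·e^((r − q)·T), (r − q) = 0.0865 − 0.0268 = 0.0597
F = 16799.1 · e^(0.0597 × 8/12) = 16799.1 × 1.04060263 = 17481.1876
Value of long forward = (F − K)·e^(−rT) = (17481.1876 − 18920.0) · e^(−0.0865·8/12)
= -1438.8124 × 0.94396455 = -1358.19
Short position value = −(long value) = 1358.19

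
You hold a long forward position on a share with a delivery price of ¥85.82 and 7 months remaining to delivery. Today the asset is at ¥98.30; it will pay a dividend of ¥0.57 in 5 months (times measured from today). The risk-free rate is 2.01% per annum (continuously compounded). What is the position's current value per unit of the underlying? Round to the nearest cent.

PV(remaining dividends) I = 0.57·e^(−0.0201·5/12) = 0.5652
Current forward F = (S − I)·e^(rT) = (98.30 − 0.5652)·e^(0.0201·7/12) = 97.7348 × 1.011794 = 98.8875
Value (long) = (F − K)·e^(−rT) = (98.8875 − 85.82) × 0.988343 = 12.9152
Value = ¥12.92

¥12.92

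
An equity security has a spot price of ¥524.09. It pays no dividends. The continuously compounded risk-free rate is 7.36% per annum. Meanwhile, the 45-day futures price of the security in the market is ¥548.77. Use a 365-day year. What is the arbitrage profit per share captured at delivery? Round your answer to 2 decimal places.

Fair futures: F* = S·e^(carry·T), with carry = r = 0.0736
F* = 524.09 · e^(0.0736 × 45/365) = 524.09 · e^0.009074 = 524.09 × 1.009115 = ¥528.8671
Market ¥548.77 > fair ¥528.8671: forward overpriced → cash-and-carry (buy spot, short the forward).
At maturity, profit = |F_mkt − F*| = |548.77 − 528.8671| = ¥19.90 per share

¥19.90 per share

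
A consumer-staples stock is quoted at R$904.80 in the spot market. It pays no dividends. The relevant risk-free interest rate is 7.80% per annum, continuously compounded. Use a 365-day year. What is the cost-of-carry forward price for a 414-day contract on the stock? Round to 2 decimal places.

R$988.50

F = S·e^(rT) = 904.80 · e^(0.0780 × 414/365)
= 904.80 · e^0.088471 = 904.80 × 1.092503
F = R$988.50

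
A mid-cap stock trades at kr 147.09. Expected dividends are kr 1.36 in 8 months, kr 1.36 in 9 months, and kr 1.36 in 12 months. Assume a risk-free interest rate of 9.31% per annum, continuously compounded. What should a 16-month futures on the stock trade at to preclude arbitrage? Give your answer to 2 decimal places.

kr 162.24

PV(dividends) I = 1.36·e^(−0.0931·8/12) + 1.36·e^(−0.0931·9/12) + 1.36·e^(−0.0931·12/12)
I = 1.2782 + 1.2683 + 1.2391 = 3.7856
F = (S − I)·e^(rT) = (147.09 − 3.7856) · e^(0.0931·16/12)
= 143.3044 · e^0.124133 = 143.3044 × 1.132166 = kr 162.24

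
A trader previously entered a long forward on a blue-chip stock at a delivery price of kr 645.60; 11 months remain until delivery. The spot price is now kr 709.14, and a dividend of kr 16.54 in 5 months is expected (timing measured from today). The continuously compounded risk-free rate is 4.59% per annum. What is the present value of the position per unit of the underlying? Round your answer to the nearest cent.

kr 73.91

PV(remaining dividends) I = 16.54·e^(−0.0459·5/12) = 16.2267
Current forward F = (S − I)·e^(rT) = (709.14 − 16.2267)·e^(0.0459·11/12) = 692.9133 × 1.042973 = 722.6899
Value (long) = (F − K)·e^(−rT) = (722.6899 − 645.60) × 0.958798 = 73.9136
Value = kr 73.91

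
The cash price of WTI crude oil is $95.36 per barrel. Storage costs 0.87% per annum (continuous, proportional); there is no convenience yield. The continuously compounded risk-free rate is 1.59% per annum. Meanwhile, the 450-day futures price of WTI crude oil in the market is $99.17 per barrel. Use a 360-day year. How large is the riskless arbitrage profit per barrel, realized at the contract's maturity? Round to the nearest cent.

Fair futures: F* = S·e^(carry·T), with carry = (r + u) = 0.0159 + 0.0087 = 0.0246
F* = 95.36 · e^(0.0246 × 450/360) = 95.36 · e^0.030750 = 95.36 × 1.031228 = $98.3379
Market $99.17 > fair $98.3379: forward overpriced → cash-and-carry (buy spot, short the forward).
At maturity, profit = |F_mkt − F*| = |99.17 − 98.3379| = $0.83 per barrel

$0.83 per barrel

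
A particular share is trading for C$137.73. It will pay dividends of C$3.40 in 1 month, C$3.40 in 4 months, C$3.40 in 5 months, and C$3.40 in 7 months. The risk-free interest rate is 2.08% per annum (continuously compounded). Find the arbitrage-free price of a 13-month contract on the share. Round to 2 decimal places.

PV(dividends) I = 3.40·e^(−0.0208·1/12) + 3.40·e^(−0.0208·4/12) + 3.40·e^(−0.0208·5/12) + 3.40·e^(−0.0208·7/12)
I = 3.3941 + 3.3765 + 3.3707 + 3.3590 = 13.5003
F = (S − I)·e^(rT) = (137.73 − 13.5003) · e^(0.0208·13/12)
= 124.2297 · e^0.022533 = 124.2297 × 1.022789 = C$127.06

C$127.06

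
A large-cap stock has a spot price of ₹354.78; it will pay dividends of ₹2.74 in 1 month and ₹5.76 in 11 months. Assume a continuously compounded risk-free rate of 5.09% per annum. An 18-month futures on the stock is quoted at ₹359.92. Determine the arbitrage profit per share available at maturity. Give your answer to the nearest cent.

PV(dividends) I = 2.74·e^(−0.0509·1/12) + 5.76·e^(−0.0509·11/12) = 8.2258
Fair futures F* = (S − I)·e^(rT) = (354.78 − 8.2258)·e^0.076350 = 346.5542 × 1.079340 = 374.0498
Market ₹359.92 < fair 374.0498: forward underpriced → reverse cash-and-carry (short the stock, invest proceeds at r, pay the dividends, go long the forward).
Profit at T = |F_mkt − F*| = |359.92 − 374.0498| = ₹14.13 per share

₹14.13 per share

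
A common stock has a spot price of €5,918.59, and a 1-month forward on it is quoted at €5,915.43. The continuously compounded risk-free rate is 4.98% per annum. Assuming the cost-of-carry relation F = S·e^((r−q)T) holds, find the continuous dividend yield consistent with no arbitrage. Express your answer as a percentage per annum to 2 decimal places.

5.62%

From F = S·e^((r−q)T): (r − q) = ln(F/S)/T
ln(5915.43/5918.59) = ln(0.999466) = -0.000534
(r − q) = -0.000534 / (1/12) = -0.006408
q = r − ln(F/S)/T = 0.0498 + 0.006408 = 0.056208
q = 5.62%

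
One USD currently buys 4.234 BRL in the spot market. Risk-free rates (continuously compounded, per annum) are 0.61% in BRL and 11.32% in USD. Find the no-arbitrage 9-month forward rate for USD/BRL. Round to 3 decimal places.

3.907

F = S·e^((r_BRL − r_USD)T) = 4.234 · e^((0.0061 − 0.1132) × 9/12)
= 4.234 · e^-0.080325 = 4.234 × 0.922816
F = 3.907 BRL per USD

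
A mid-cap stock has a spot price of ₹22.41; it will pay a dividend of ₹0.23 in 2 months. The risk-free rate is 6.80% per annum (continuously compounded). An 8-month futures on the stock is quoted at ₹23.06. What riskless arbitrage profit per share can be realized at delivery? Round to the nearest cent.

₹0.15 per share

PV(dividends) I = 0.23·e^(−0.0680·2/12) = 0.2274
Fair futures F* = (S − I)·e^(rT) = (22.41 − 0.2274)·e^0.045333 = 22.1826 × 1.046376 = 23.2113
Market ₹23.06 < fair 23.2113: forward underpriced → reverse cash-and-carry (short the stock, invest proceeds at r, pay the dividends, go long the forward).
Profit at T = |F_mkt − F*| = |23.06 − 23.2113| = ₹0.15 per share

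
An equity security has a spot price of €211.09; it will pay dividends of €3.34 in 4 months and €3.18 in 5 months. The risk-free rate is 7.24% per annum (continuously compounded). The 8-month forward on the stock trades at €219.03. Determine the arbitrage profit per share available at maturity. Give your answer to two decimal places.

PV(dividends) I = 3.34·e^(−0.0724·4/12) + 3.18·e^(−0.0724·5/12) = 6.3459
Fair forward F* = (S − I)·e^(rT) = (211.09 − 6.3459)·e^0.048267 = 204.7441 × 1.049451 = 214.8689
Market €219.03 > fair 214.8689: forward overpriced → cash-and-carry (borrow at r, buy the stock and collect the dividends, short the forward).
Profit at T = |F_mkt − F*| = |219.03 − 214.8689| = €4.16 per share

€4.16 per share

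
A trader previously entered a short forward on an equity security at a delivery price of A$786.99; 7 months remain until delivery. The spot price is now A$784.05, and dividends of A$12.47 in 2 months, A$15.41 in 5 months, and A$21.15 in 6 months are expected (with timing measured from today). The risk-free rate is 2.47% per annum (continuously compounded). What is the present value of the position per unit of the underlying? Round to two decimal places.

PV(remaining dividends) I = 12.47·e^(−0.0247·2/12) + 15.41·e^(−0.0247·5/12) + 21.15·e^(−0.0247·6/12) = 48.5614
Current forward F = (S − I)·e^(rT) = (784.05 − 48.5614)·e^(0.0247·7/12) = 735.4886 × 1.014513 = 746.1627
Value (long) = (F − K)·e^(−rT) = (746.1627 − 786.99) × 0.985695 = -40.2433
Short position value = −(long value) = A$40.24

A$40.24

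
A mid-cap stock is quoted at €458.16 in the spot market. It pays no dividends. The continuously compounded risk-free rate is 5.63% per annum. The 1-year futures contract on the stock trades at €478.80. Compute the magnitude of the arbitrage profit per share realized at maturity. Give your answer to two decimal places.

Fair futures: F* = S·e^(carry·T), with carry = r = 0.0563
F* = 458.16 · e^(0.0563 × 1) = 458.16 · e^0.056300 = 458.16 × 1.057915 = €484.6943
Market €478.80 < fair €484.6943: forward underpriced → reverse cash-and-carry (short spot, go long the forward).
At maturity, profit = |F_mkt − F*| = |478.80 − 484.6943| = €5.89 per share

€5.89 per share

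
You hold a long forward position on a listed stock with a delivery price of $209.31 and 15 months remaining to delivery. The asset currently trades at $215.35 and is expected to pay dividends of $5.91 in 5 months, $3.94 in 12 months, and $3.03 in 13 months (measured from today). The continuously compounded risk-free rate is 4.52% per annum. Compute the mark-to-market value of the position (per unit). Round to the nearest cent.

$5.09

PV(remaining dividends) I = 5.91·e^(−0.0452·5/12) + 3.94·e^(−0.0452·12/12) + 3.03·e^(−0.0452·13/12) = 12.4508
Current forward F = (S − I)·e^(rT) = (215.35 − 12.4508)·e^(0.0452·15/12) = 202.8992 × 1.058127 = 214.6931
Value (long) = (F − K)·e^(−rT) = (214.6931 − 209.31) × 0.945066 = 5.0874
Value = $5.09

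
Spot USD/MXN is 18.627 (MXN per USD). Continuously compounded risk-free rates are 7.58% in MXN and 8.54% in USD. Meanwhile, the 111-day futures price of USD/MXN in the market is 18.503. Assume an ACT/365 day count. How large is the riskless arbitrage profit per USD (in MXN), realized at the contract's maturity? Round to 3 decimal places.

0.070 per USD (in MXN)

Fair futures: F* = S·e^(carry·T), with carry = (r_MXN − r_USD) = 0.0758 − 0.0854 = -0.0096
F* = 18.627 · e^(-0.0096 × 111/365) = 18.627 · e^-0.002919 = 18.627 × 0.997085 = 18.5727
Market 18.503 < fair 18.5727: forward underpriced → reverse cash-and-carry (short spot, go long the forward).
At maturity, profit = |F_mkt − F*| = |18.503 − 18.5727| = 0.070 per USD (in MXN)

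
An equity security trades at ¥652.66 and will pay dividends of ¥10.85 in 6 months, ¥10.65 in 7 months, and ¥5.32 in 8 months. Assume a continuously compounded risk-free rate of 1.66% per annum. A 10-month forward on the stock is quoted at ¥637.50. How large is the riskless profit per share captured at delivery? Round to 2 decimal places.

¥2.69 per share

PV(dividends) I = 10.85·e^(−0.0166·6/12) + 10.65·e^(−0.0166·7/12) + 5.32·e^(−0.0166·8/12) = 26.5691
Fair forward F* = (S − I)·e^(rT) = (652.66 − 26.5691)·e^0.013833 = 626.0909 × 1.013929 = 634.8117
Market ¥637.50 > fair 634.8117: forward overpriced → cash-and-carry (borrow at r, buy the stock and collect the dividends, short the forward).
Profit at T = |F_mkt − F*| = |637.50 − 634.8117| = ¥2.69 per share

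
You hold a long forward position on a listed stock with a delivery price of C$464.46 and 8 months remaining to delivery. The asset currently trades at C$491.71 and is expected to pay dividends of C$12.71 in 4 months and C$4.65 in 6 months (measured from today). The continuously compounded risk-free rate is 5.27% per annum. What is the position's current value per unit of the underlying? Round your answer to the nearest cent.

C$26.27

PV(remaining dividends) I = 12.71·e^(−0.0527·4/12) + 4.65·e^(−0.0527·6/12) = 17.0178
Current forward F = (S − I)·e^(rT) = (491.71 − 17.0178)·e^(0.0527·8/12) = 474.6922 × 1.035758 = 491.6662
Value (long) = (F − K)·e^(−rT) = (491.6662 − 464.46) × 0.965477 = 26.2670
Value = C$26.27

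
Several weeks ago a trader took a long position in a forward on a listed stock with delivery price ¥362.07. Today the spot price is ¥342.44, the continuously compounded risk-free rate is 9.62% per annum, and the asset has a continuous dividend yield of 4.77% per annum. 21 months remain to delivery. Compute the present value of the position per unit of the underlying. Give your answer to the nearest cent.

Current fair forward for the remaining 21 months: F = S·e^((r − q)·T), (r − q) = 0.0962 − 0.0477 = 0.0485
F = 342.44 · e^(0.0485 × 21/12) = 342.44 × 1.088581 = 372.7737
Value of long forward = (F − K)·e^(−rT) = (372.7737 − 362.07) · e^(−0.0962·21/12)
= 10.7037 × 0.845058 = 9.05

¥9.05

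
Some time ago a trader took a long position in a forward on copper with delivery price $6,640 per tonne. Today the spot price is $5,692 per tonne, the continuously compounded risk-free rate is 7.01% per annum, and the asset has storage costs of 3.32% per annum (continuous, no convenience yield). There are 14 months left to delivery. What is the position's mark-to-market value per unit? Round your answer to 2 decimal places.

Current fair forward for the remaining 14 months: F = S·e^((r + u)·T), (r + u) = 0.0701 + 0.0332 = 0.1033
F = 5692 · e^(0.1033 × 14/12) = 5692 × 1.12807954 = 6421.0287
Value of long forward = (F − K)·e^(−rT) = (6421.0287 − 6640) · e^(−0.0701·14/12)
= -218.9713 × 0.92147159 = -201.78

-$201.78 per tonne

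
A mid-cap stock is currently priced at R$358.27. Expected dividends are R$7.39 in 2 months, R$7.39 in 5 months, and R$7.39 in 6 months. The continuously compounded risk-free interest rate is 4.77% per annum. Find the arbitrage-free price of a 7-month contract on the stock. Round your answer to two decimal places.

R$345.97

PV(dividends) I = 7.39·e^(−0.0477·2/12) + 7.39·e^(−0.0477·5/12) + 7.39·e^(−0.0477·6/12)
I = 7.3315 + 7.2446 + 7.2158 = 21.7919
F = (S − I)·e^(rT) = (358.27 − 21.7919) · e^(0.0477·7/12)
= 336.4781 · e^0.027825 = 336.4781 × 1.028216 = R$345.97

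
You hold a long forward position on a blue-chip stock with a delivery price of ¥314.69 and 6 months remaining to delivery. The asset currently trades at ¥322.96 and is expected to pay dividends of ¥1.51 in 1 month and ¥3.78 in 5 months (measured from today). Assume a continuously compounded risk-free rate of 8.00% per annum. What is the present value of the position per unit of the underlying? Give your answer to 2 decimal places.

PV(remaining dividends) I = 1.51·e^(−0.0800·1/12) + 3.78·e^(−0.0800·5/12) = 5.1560
Current forward F = (S − I)·e^(rT) = (322.96 − 5.1560)·e^(0.0800·6/12) = 317.8040 × 1.040811 = 330.7739
Value (long) = (F − K)·e^(−rT) = (330.7739 − 314.69) × 0.960789 = 15.4532
Value = ¥15.45

¥15.45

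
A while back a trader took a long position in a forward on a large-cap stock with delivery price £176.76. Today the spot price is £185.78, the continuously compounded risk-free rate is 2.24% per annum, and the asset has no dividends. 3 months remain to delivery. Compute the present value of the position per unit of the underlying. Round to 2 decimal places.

Current fair forward for the remaining 3 months: F = S·e^(r·T), r = 0.0224
F = 185.78 · e^(0.0224 × 3/12) = 185.78 × 1.005616 = 186.8233
Value of long forward = (F − K)·e^(−rT) = (186.8233 − 176.76) · e^(−0.0224·3/12)
= 10.0633 × 0.994416 = 10.01

£10.01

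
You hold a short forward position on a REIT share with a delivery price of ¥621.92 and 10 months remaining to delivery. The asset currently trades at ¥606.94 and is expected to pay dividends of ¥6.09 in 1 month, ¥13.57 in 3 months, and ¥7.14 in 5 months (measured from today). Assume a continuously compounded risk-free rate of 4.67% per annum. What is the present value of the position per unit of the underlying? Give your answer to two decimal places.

PV(remaining dividends) I = 6.09·e^(−0.0467·1/12) + 13.57·e^(−0.0467·3/12) + 7.14·e^(−0.0467·5/12) = 26.4812
Current forward F = (S − I)·e^(rT) = (606.94 − 26.4812)·e^(0.0467·10/12) = 580.4588 × 1.039684 = 603.4937
Value (long) = (F − K)·e^(−rT) = (603.4937 − 621.92) × 0.961831 = -17.7230
Short position value = −(long value) = ¥17.72

¥17.72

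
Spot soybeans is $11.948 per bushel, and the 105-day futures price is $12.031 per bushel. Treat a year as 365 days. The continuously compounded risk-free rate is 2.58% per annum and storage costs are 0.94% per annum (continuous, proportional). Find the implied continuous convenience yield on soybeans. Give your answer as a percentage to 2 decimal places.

F = S·e^((r+u−y)T) ⇒ (r+u−y) = ln(F/S)/T
ln(12.031/11.948) = 0.006923; /T ⇒ 0.024066
y = r + u − ln(F/S)/T = 0.0258 + 0.0094 − 0.024066 = 0.011134
y = 1.11%

1.11%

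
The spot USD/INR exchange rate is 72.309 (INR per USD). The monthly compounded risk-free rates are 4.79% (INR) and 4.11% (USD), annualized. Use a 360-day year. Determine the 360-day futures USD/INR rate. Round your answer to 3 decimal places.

By covered interest parity, F = S · (1+r_INR/12)^(12T) / (1+r_USD/12)^(12T)
= 72.309 × 1.048966 / 1.041883 = 72.309 × 1.006798
F = 72.801 INR per USD

72.801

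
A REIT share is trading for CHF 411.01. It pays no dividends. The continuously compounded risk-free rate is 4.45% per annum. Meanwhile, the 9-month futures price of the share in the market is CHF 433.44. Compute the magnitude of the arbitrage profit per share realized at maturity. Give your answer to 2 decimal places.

CHF 8.48 per share

Fair futures: F* = S·e^(carry·T), with carry = r = 0.0445
F* = 411.01 · e^(0.0445 × 9/12) = 411.01 · e^0.033375 = 411.01 × 1.033938 = CHF 424.9589
Market CHF 433.44 > fair CHF 424.9589: forward overpriced → cash-and-carry (buy spot, short the forward).
At maturity, profit = |F_mkt − F*| = |433.44 − 424.9589| = CHF 8.48 per share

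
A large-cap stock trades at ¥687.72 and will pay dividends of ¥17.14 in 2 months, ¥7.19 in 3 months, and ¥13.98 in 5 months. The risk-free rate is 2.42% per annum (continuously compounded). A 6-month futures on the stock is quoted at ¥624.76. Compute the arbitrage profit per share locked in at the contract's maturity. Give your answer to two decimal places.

¥32.81 per share

PV(dividends) I = 17.14·e^(−0.0242·2/12) + 7.19·e^(−0.0242·3/12) + 13.98·e^(−0.0242·5/12) = 38.0574
Fair futures F* = (S − I)·e^(rT) = (687.72 − 38.0574)·e^0.012100 = 649.6626 × 1.012174 = 657.5716
Market ¥624.76 < fair 657.5716: forward underpriced → reverse cash-and-carry (short the stock, invest proceeds at r, pay the dividends, go long the forward).
Profit at T = |F_mkt − F*| = |624.76 − 657.5716| = ¥32.81 per share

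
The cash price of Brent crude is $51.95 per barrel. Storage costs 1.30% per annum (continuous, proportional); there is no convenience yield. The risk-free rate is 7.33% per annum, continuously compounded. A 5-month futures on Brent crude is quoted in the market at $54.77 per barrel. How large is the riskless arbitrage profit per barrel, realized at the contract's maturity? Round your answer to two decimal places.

$0.92 per barrel

Fair futures: F* = S·e^(carry·T), with carry = (r + u) = 0.0733 + 0.0130 = 0.0863
F* = 51.95 · e^(0.0863 × 5/12) = 51.95 · e^0.035958 = 51.95 × 1.036612 = $53.8520
Market $54.77 > fair $53.8520: forward overpriced → cash-and-carry (buy spot, short the forward).
At maturity, profit = |F_mkt − F*| = |54.77 − 53.8520| = $0.92 per barrel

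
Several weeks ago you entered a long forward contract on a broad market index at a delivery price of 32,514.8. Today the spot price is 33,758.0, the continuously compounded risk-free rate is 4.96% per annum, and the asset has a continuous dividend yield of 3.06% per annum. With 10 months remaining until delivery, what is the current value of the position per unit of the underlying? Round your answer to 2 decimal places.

Current fair forward for the remaining 10 months: F = S·e^((r − q)·T), (r − q) = 0.0496 − 0.0306 = 0.0190
F = 33758.0 · e^(0.0190 × 10/12) = 33758.0 × 1.01595934 = 34296.7554
Value of long forward = (F − K)·e^(−rT) = (34296.7554 − 32514.8) · e^(−0.0496·10/12)
= 1781.9554 × 0.95950924 = 1709.80

1709.80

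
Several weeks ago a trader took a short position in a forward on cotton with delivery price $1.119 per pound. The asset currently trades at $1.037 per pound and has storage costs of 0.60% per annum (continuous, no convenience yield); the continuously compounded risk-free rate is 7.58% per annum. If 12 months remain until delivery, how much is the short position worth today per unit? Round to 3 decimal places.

-$0.006 per pound

Current fair forward for the remaining 12 months: F = S·e^((r + u)·T), (r + u) = 0.0758 + 0.0060 = 0.0818
F = 1.037 · e^(0.0818 × 12/12) = 1.037 × 1.085239 = 1.1254
Value of long forward = (F − K)·e^(−rT) = (1.1254 − 1.119) · e^(−0.0758·12/12)
= 0.0064 × 0.927002 = 0.006
Short position value = −(long value) = -$0.006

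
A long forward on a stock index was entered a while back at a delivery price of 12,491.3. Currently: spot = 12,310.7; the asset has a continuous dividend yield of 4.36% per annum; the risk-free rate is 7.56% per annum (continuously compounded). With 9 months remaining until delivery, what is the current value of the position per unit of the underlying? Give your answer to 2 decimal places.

111.90

Current fair forward for the remaining 9 months: F = S·e^((r − q)·T), (r − q) = 0.0756 − 0.0436 = 0.0320
F = 12310.7 · e^(0.0320 × 9/12) = 12310.7 × 1.02429032 = 12609.7308
Value of long forward = (F − K)·e^(−rT) = (12609.7308 − 12491.3) · e^(−0.0756·9/12)
= 118.4308 × 0.94487749 = 111.90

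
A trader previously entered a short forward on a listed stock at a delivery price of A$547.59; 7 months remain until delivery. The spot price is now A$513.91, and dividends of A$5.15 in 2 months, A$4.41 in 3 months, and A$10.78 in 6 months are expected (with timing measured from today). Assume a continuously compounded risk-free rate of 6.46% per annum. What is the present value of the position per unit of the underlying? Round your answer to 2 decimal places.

PV(remaining dividends) I = 5.15·e^(−0.0646·2/12) + 4.41·e^(−0.0646·3/12) + 10.78·e^(−0.0646·6/12) = 19.8716
Current forward F = (S − I)·e^(rT) = (513.91 − 19.8716)·e^(0.0646·7/12) = 494.0384 × 1.038402 = 513.0105
Value (long) = (F − K)·e^(−rT) = (513.0105 − 547.59) × 0.963018 = -33.3007
Short position value = −(long value) = A$33.30

A$33.30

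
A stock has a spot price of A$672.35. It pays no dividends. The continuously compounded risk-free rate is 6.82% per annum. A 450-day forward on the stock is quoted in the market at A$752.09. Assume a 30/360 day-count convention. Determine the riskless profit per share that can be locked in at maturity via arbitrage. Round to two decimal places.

Fair forward: F* = S·e^(carry·T), with carry = r = 0.0682
F* = 672.35 · e^(0.0682 × 450/360) = 672.35 · e^0.085250 = 672.35 × 1.088989 = A$732.1818
Market A$752.09 > fair A$732.1818: forward overpriced → cash-and-carry (buy spot, short the forward).
At maturity, profit = |F_mkt − F*| = |752.09 − 732.1818| = A$19.91 per share

A$19.91 per share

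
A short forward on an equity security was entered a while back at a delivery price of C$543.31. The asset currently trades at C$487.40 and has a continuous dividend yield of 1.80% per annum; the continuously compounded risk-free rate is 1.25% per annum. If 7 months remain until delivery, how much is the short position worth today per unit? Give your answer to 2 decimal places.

Current fair forward for the remaining 7 months: F = S·e^((r − q)·T), (r − q) = 0.0125 − 0.0180 = -0.0055
F = 487.40 · e^(-0.0055 × 7/12) = 487.40 × 0.996797 = 485.8389
Value of long forward = (F − K)·e^(−rT) = (485.8389 − 543.31) · e^(−0.0125·7/12)
= -57.4711 × 0.992735 = -57.05
Short position value = −(long value) = C$57.05

C$57.05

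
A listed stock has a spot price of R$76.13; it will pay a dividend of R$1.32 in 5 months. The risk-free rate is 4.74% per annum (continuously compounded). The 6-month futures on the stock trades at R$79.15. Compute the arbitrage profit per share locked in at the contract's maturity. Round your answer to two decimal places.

R$2.52 per share

PV(dividends) I = 1.32·e^(−0.0474·5/12) = 1.2942
Fair futures F* = (S − I)·e^(rT) = (76.13 − 1.2942)·e^0.023700 = 74.8358 × 1.023983 = 76.6306
Market R$79.15 > fair 76.6306: forward overpriced → cash-and-carry (borrow at r, buy the stock and collect the dividends, short the forward).
Profit at T = |F_mkt − F*| = |79.15 − 76.6306| = R$2.52 per share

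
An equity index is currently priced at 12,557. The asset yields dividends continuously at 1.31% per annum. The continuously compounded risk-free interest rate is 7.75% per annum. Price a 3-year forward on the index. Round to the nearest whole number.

15,233

F = S·e^((r − q)T) = 12557 · e^((0.0775 − 0.0131) × 3)
= 12557 · e^0.193200 = 12557 × 1.213125
F = 15,233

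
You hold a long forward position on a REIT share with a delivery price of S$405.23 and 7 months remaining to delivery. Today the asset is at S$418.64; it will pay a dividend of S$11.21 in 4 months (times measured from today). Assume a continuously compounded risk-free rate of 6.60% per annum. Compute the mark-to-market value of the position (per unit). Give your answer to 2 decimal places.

PV(remaining dividends) I = 11.21·e^(−0.0660·4/12) = 10.9661
Current forward F = (S − I)·e^(rT) = (418.64 − 10.9661)·e^(0.0660·7/12) = 407.6739 × 1.039251 = 423.6755
Value (long) = (F − K)·e^(−rT) = (423.6755 − 405.23) × 0.962232 = 17.7489
Value = S$17.75

S$17.75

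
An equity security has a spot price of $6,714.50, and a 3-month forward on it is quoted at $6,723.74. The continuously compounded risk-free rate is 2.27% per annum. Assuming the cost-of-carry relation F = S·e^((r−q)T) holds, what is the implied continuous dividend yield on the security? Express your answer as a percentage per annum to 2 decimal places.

From F = S·e^((r−q)T): (r − q) = ln(F/S)/T
ln(6723.74/6714.50) = ln(1.001376) = 0.001375
(r − q) = 0.001375 / (3/12) = 0.005500
q = r − ln(F/S)/T = 0.0227 − 0.005500 = 0.017200
q = 1.72%

1.72%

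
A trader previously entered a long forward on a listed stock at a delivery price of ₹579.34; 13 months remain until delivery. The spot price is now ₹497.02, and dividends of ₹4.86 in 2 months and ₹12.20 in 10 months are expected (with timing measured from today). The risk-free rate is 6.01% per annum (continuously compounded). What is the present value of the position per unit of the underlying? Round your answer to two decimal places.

PV(remaining dividends) I = 4.86·e^(−0.0601·2/12) + 12.20·e^(−0.0601·10/12) = 16.4156
Current forward F = (S − I)·e^(rT) = (497.02 − 16.4156)·e^(0.0601·13/12) = 480.6044 × 1.067275 = 512.9371
Value (long) = (F − K)·e^(−rT) = (512.9371 − 579.34) × 0.936966 = -62.2173
Value = -₹62.22

-₹62.22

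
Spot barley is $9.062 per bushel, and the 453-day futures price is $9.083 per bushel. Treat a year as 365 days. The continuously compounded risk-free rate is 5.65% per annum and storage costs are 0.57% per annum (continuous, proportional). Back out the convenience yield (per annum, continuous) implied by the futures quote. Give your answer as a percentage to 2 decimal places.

6.03%

F = S·e^((r+u−y)T) ⇒ (r+u−y) = ln(F/S)/T
ln(9.083/9.062) = 0.002315; /T ⇒ 0.001865
y = r + u − ln(F/S)/T = 0.0565 + 0.0057 − 0.001865 = 0.060335
y = 6.03%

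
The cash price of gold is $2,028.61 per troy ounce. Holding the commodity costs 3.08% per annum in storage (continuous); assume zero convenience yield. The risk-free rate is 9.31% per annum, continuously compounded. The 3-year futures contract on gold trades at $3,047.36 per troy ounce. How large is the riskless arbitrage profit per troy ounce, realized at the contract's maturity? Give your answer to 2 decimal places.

Fair futures: F* = S·e^(carry·T), with carry = (r + u) = 0.0931 + 0.0308 = 0.1239
F* = 2028.61 · e^(0.1239 × 3) = 2028.61 · e^0.37170000 = 2028.61 × 1.45019786 = $2941.8859
Market $3047.36 > fair $2941.8859: forward overpriced → cash-and-carry (buy spot, short the forward).
At maturity, profit = |F_mkt − F*| = |3047.36 − 2941.8859| = $105.47 per troy ounce

$105.47 per troy ounce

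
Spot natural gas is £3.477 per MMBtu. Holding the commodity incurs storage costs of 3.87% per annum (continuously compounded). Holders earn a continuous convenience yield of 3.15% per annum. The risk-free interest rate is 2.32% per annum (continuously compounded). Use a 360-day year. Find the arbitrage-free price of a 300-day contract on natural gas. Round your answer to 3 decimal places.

Net carry = r + u − y = 0.0232 + 0.0387 − 0.0315 = 0.0304
F = S·e^((r+u−y)T) = 3.477 · e^(0.0304 × 300/360) = 3.477 · e^0.025333
= 3.477 × 1.025657 = £3.566 per MMBtu

£3.566 per MMBtu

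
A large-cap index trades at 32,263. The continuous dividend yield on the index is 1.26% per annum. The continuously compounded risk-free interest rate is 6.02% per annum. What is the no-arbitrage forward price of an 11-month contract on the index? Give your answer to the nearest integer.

F = S·e^((r − q)T) = 32263 · e^((0.0602 − 0.0126) × 11/12)
= 32263 · e^0.043633 = 32263 × 1.044599
F = 33,702

33,702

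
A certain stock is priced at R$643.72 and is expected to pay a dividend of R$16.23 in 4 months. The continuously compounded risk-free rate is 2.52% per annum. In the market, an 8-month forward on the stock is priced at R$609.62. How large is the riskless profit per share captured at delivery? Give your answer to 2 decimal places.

R$28.64 per share

PV(dividends) I = 16.23·e^(−0.0252·4/12) = 16.0942
Fair forward F* = (S − I)·e^(rT) = (643.72 − 16.0942)·e^0.016800 = 627.6258 × 1.016942 = 638.2590
Market R$609.62 < fair 638.2590: forward underpriced → reverse cash-and-carry (short the stock, invest proceeds at r, pay the dividends, go long the forward).
Profit at T = |F_mkt − F*| = |609.62 − 638.2590| = R$28.64 per share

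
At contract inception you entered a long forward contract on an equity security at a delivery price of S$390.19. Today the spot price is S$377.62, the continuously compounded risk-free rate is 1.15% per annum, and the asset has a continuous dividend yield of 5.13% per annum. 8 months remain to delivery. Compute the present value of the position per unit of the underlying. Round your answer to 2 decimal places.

Current fair forward for the remaining 8 months: F = S·e^((r − q)·T), (r − q) = 0.0115 − 0.0513 = -0.0398
F = 377.62 · e^(-0.0398 × 8/12) = 377.62 × 0.973816 = 367.7324
Value of long forward = (F − K)·e^(−rT) = (367.7324 − 390.19) · e^(−0.0115·8/12)
= -22.4576 × 0.992363 = -22.29

-S$22.29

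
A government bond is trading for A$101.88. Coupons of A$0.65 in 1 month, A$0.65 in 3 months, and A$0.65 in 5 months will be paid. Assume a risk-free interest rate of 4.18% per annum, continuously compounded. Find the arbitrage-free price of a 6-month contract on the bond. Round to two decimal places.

PV(coupons) I = 0.65·e^(−0.0418·1/12) + 0.65·e^(−0.0418·3/12) + 0.65·e^(−0.0418·5/12)
I = 0.6477 + 0.6432 + 0.6388 = 1.9297
F = (S − I)·e^(rT) = (101.88 − 1.9297) · e^(0.0418·6/12)
= 99.9503 · e^0.020900 = 99.9503 × 1.021120 = A$102.06

A$102.06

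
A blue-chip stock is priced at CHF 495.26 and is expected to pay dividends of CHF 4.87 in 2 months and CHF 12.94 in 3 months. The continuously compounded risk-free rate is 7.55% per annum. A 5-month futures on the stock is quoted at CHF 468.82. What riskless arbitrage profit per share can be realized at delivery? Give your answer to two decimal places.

CHF 24.20 per share

PV(dividends) I = 4.87·e^(−0.0755·2/12) + 12.94·e^(−0.0755·3/12) = 17.5072
Fair futures F* = (S − I)·e^(rT) = (495.26 − 17.5072)·e^0.031458 = 477.7528 × 1.031958 = 493.0208
Market CHF 468.82 < fair 493.0208: forward underpriced → reverse cash-and-carry (short the stock, invest proceeds at r, pay the dividends, go long the forward).
Profit at T = |F_mkt − F*| = |468.82 − 493.0208| = CHF 24.20 per share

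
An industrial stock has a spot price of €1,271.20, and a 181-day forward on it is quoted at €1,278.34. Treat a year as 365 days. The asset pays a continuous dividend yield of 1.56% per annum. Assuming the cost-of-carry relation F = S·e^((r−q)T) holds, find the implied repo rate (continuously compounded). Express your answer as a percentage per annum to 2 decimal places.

From F = S·e^((r−q)T): (r − q) = ln(F/S)/T
ln(1278.34/1271.20) = ln(1.005617) = 0.005601
(r − q) = 0.005601 / (181/365) = 0.011295
r = ln(F/S)/T + q = 0.011295 + 0.0156 = 0.026895
r = 2.69%

2.69%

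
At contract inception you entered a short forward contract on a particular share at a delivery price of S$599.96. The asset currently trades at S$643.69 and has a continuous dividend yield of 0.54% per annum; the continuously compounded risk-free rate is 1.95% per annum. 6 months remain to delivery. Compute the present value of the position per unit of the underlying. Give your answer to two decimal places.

Current fair forward for the remaining 6 months: F = S·e^((r − q)·T), (r − q) = 0.0195 − 0.0054 = 0.0141
F = 643.69 · e^(0.0141 × 6/12) = 643.69 × 1.007075 = 648.2441
Value of long forward = (F − K)·e^(−rT) = (648.2441 − 599.96) · e^(−0.0195·6/12)
= 48.2841 × 0.990297 = 47.82
Short position value = −(long value) = -S$47.82

-S$47.82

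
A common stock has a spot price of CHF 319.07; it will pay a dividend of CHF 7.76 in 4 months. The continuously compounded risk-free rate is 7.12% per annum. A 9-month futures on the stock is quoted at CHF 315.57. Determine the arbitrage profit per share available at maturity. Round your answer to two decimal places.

CHF 13.01 per share

PV(dividends) I = 7.76·e^(−0.0712·4/12) = 7.5780
Fair futures F* = (S − I)·e^(rT) = (319.07 − 7.5780)·e^0.053400 = 311.4920 × 1.054852 = 328.5780
Market CHF 315.57 < fair 328.5780: forward underpriced → reverse cash-and-carry (short the stock, invest proceeds at r, pay the dividends, go long the forward).
Profit at T = |F_mkt − F*| = |315.57 − 328.5780| = CHF 13.01 per share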